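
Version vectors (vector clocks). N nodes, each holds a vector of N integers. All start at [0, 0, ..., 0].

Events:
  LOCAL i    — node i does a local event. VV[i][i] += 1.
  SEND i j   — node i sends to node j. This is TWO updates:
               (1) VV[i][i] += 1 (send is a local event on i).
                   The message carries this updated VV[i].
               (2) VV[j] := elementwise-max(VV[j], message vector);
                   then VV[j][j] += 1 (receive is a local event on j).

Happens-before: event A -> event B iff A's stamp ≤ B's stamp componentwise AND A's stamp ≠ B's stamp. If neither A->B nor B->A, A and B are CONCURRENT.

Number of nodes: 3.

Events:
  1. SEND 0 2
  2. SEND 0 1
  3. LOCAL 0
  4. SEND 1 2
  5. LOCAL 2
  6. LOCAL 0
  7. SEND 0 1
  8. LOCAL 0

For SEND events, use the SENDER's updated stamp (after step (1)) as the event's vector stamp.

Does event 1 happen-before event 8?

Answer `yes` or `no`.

Answer: yes

Derivation:
Initial: VV[0]=[0, 0, 0]
Initial: VV[1]=[0, 0, 0]
Initial: VV[2]=[0, 0, 0]
Event 1: SEND 0->2: VV[0][0]++ -> VV[0]=[1, 0, 0], msg_vec=[1, 0, 0]; VV[2]=max(VV[2],msg_vec) then VV[2][2]++ -> VV[2]=[1, 0, 1]
Event 2: SEND 0->1: VV[0][0]++ -> VV[0]=[2, 0, 0], msg_vec=[2, 0, 0]; VV[1]=max(VV[1],msg_vec) then VV[1][1]++ -> VV[1]=[2, 1, 0]
Event 3: LOCAL 0: VV[0][0]++ -> VV[0]=[3, 0, 0]
Event 4: SEND 1->2: VV[1][1]++ -> VV[1]=[2, 2, 0], msg_vec=[2, 2, 0]; VV[2]=max(VV[2],msg_vec) then VV[2][2]++ -> VV[2]=[2, 2, 2]
Event 5: LOCAL 2: VV[2][2]++ -> VV[2]=[2, 2, 3]
Event 6: LOCAL 0: VV[0][0]++ -> VV[0]=[4, 0, 0]
Event 7: SEND 0->1: VV[0][0]++ -> VV[0]=[5, 0, 0], msg_vec=[5, 0, 0]; VV[1]=max(VV[1],msg_vec) then VV[1][1]++ -> VV[1]=[5, 3, 0]
Event 8: LOCAL 0: VV[0][0]++ -> VV[0]=[6, 0, 0]
Event 1 stamp: [1, 0, 0]
Event 8 stamp: [6, 0, 0]
[1, 0, 0] <= [6, 0, 0]? True. Equal? False. Happens-before: True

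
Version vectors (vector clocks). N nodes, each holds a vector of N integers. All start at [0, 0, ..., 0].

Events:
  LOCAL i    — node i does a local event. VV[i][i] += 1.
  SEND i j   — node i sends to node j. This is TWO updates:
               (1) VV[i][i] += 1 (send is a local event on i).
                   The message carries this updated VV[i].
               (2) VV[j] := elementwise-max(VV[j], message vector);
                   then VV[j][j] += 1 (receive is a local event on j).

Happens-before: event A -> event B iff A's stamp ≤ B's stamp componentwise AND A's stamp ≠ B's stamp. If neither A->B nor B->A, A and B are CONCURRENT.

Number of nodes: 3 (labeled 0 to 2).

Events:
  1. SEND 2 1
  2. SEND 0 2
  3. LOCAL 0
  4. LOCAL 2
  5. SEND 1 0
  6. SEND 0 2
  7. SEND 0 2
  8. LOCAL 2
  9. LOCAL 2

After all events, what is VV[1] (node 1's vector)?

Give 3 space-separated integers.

Answer: 0 2 1

Derivation:
Initial: VV[0]=[0, 0, 0]
Initial: VV[1]=[0, 0, 0]
Initial: VV[2]=[0, 0, 0]
Event 1: SEND 2->1: VV[2][2]++ -> VV[2]=[0, 0, 1], msg_vec=[0, 0, 1]; VV[1]=max(VV[1],msg_vec) then VV[1][1]++ -> VV[1]=[0, 1, 1]
Event 2: SEND 0->2: VV[0][0]++ -> VV[0]=[1, 0, 0], msg_vec=[1, 0, 0]; VV[2]=max(VV[2],msg_vec) then VV[2][2]++ -> VV[2]=[1, 0, 2]
Event 3: LOCAL 0: VV[0][0]++ -> VV[0]=[2, 0, 0]
Event 4: LOCAL 2: VV[2][2]++ -> VV[2]=[1, 0, 3]
Event 5: SEND 1->0: VV[1][1]++ -> VV[1]=[0, 2, 1], msg_vec=[0, 2, 1]; VV[0]=max(VV[0],msg_vec) then VV[0][0]++ -> VV[0]=[3, 2, 1]
Event 6: SEND 0->2: VV[0][0]++ -> VV[0]=[4, 2, 1], msg_vec=[4, 2, 1]; VV[2]=max(VV[2],msg_vec) then VV[2][2]++ -> VV[2]=[4, 2, 4]
Event 7: SEND 0->2: VV[0][0]++ -> VV[0]=[5, 2, 1], msg_vec=[5, 2, 1]; VV[2]=max(VV[2],msg_vec) then VV[2][2]++ -> VV[2]=[5, 2, 5]
Event 8: LOCAL 2: VV[2][2]++ -> VV[2]=[5, 2, 6]
Event 9: LOCAL 2: VV[2][2]++ -> VV[2]=[5, 2, 7]
Final vectors: VV[0]=[5, 2, 1]; VV[1]=[0, 2, 1]; VV[2]=[5, 2, 7]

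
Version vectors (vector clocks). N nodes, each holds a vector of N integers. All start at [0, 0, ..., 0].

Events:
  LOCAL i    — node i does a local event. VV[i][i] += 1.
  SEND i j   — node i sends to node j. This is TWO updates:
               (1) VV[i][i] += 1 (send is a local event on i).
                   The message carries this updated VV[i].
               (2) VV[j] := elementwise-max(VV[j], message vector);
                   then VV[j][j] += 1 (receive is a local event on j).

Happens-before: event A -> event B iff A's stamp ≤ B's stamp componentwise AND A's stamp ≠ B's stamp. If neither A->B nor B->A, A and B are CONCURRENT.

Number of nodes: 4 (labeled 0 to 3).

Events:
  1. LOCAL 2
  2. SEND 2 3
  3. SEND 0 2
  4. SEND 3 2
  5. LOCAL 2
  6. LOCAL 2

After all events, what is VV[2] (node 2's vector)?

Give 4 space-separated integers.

Initial: VV[0]=[0, 0, 0, 0]
Initial: VV[1]=[0, 0, 0, 0]
Initial: VV[2]=[0, 0, 0, 0]
Initial: VV[3]=[0, 0, 0, 0]
Event 1: LOCAL 2: VV[2][2]++ -> VV[2]=[0, 0, 1, 0]
Event 2: SEND 2->3: VV[2][2]++ -> VV[2]=[0, 0, 2, 0], msg_vec=[0, 0, 2, 0]; VV[3]=max(VV[3],msg_vec) then VV[3][3]++ -> VV[3]=[0, 0, 2, 1]
Event 3: SEND 0->2: VV[0][0]++ -> VV[0]=[1, 0, 0, 0], msg_vec=[1, 0, 0, 0]; VV[2]=max(VV[2],msg_vec) then VV[2][2]++ -> VV[2]=[1, 0, 3, 0]
Event 4: SEND 3->2: VV[3][3]++ -> VV[3]=[0, 0, 2, 2], msg_vec=[0, 0, 2, 2]; VV[2]=max(VV[2],msg_vec) then VV[2][2]++ -> VV[2]=[1, 0, 4, 2]
Event 5: LOCAL 2: VV[2][2]++ -> VV[2]=[1, 0, 5, 2]
Event 6: LOCAL 2: VV[2][2]++ -> VV[2]=[1, 0, 6, 2]
Final vectors: VV[0]=[1, 0, 0, 0]; VV[1]=[0, 0, 0, 0]; VV[2]=[1, 0, 6, 2]; VV[3]=[0, 0, 2, 2]

Answer: 1 0 6 2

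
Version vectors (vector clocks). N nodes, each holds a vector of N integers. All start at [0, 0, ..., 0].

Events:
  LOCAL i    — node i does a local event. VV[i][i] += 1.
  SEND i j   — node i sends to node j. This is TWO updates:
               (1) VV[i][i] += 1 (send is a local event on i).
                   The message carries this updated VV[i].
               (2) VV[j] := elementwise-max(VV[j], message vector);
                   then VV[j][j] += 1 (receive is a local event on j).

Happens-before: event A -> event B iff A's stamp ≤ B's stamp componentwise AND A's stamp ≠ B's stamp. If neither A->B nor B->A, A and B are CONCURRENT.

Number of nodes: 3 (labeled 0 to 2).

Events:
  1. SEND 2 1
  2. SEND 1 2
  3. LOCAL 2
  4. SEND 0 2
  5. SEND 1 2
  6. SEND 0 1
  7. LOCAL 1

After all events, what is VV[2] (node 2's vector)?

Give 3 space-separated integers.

Initial: VV[0]=[0, 0, 0]
Initial: VV[1]=[0, 0, 0]
Initial: VV[2]=[0, 0, 0]
Event 1: SEND 2->1: VV[2][2]++ -> VV[2]=[0, 0, 1], msg_vec=[0, 0, 1]; VV[1]=max(VV[1],msg_vec) then VV[1][1]++ -> VV[1]=[0, 1, 1]
Event 2: SEND 1->2: VV[1][1]++ -> VV[1]=[0, 2, 1], msg_vec=[0, 2, 1]; VV[2]=max(VV[2],msg_vec) then VV[2][2]++ -> VV[2]=[0, 2, 2]
Event 3: LOCAL 2: VV[2][2]++ -> VV[2]=[0, 2, 3]
Event 4: SEND 0->2: VV[0][0]++ -> VV[0]=[1, 0, 0], msg_vec=[1, 0, 0]; VV[2]=max(VV[2],msg_vec) then VV[2][2]++ -> VV[2]=[1, 2, 4]
Event 5: SEND 1->2: VV[1][1]++ -> VV[1]=[0, 3, 1], msg_vec=[0, 3, 1]; VV[2]=max(VV[2],msg_vec) then VV[2][2]++ -> VV[2]=[1, 3, 5]
Event 6: SEND 0->1: VV[0][0]++ -> VV[0]=[2, 0, 0], msg_vec=[2, 0, 0]; VV[1]=max(VV[1],msg_vec) then VV[1][1]++ -> VV[1]=[2, 4, 1]
Event 7: LOCAL 1: VV[1][1]++ -> VV[1]=[2, 5, 1]
Final vectors: VV[0]=[2, 0, 0]; VV[1]=[2, 5, 1]; VV[2]=[1, 3, 5]

Answer: 1 3 5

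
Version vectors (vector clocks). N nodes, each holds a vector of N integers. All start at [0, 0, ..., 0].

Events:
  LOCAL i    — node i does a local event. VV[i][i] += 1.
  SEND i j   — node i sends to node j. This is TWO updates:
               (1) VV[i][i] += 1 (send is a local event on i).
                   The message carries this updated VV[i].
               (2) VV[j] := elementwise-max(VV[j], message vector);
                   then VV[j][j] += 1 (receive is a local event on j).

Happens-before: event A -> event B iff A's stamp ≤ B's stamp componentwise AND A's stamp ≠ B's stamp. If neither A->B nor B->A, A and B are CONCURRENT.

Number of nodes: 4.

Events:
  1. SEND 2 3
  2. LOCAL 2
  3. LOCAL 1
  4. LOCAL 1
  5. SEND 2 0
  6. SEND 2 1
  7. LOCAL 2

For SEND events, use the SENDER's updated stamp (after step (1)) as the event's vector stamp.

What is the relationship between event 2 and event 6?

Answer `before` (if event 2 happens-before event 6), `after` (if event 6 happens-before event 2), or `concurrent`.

Initial: VV[0]=[0, 0, 0, 0]
Initial: VV[1]=[0, 0, 0, 0]
Initial: VV[2]=[0, 0, 0, 0]
Initial: VV[3]=[0, 0, 0, 0]
Event 1: SEND 2->3: VV[2][2]++ -> VV[2]=[0, 0, 1, 0], msg_vec=[0, 0, 1, 0]; VV[3]=max(VV[3],msg_vec) then VV[3][3]++ -> VV[3]=[0, 0, 1, 1]
Event 2: LOCAL 2: VV[2][2]++ -> VV[2]=[0, 0, 2, 0]
Event 3: LOCAL 1: VV[1][1]++ -> VV[1]=[0, 1, 0, 0]
Event 4: LOCAL 1: VV[1][1]++ -> VV[1]=[0, 2, 0, 0]
Event 5: SEND 2->0: VV[2][2]++ -> VV[2]=[0, 0, 3, 0], msg_vec=[0, 0, 3, 0]; VV[0]=max(VV[0],msg_vec) then VV[0][0]++ -> VV[0]=[1, 0, 3, 0]
Event 6: SEND 2->1: VV[2][2]++ -> VV[2]=[0, 0, 4, 0], msg_vec=[0, 0, 4, 0]; VV[1]=max(VV[1],msg_vec) then VV[1][1]++ -> VV[1]=[0, 3, 4, 0]
Event 7: LOCAL 2: VV[2][2]++ -> VV[2]=[0, 0, 5, 0]
Event 2 stamp: [0, 0, 2, 0]
Event 6 stamp: [0, 0, 4, 0]
[0, 0, 2, 0] <= [0, 0, 4, 0]? True
[0, 0, 4, 0] <= [0, 0, 2, 0]? False
Relation: before

Answer: before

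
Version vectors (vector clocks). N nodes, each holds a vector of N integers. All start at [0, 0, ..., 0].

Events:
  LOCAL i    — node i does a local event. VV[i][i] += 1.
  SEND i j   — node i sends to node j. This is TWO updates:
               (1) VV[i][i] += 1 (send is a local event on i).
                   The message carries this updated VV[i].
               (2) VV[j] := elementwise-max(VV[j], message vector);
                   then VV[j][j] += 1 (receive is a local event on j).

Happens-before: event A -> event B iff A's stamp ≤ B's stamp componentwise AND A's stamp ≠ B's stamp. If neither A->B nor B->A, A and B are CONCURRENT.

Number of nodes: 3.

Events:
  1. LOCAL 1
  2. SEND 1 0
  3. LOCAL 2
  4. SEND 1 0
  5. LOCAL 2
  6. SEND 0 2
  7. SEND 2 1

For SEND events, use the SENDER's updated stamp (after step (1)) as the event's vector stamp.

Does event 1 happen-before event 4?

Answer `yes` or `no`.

Initial: VV[0]=[0, 0, 0]
Initial: VV[1]=[0, 0, 0]
Initial: VV[2]=[0, 0, 0]
Event 1: LOCAL 1: VV[1][1]++ -> VV[1]=[0, 1, 0]
Event 2: SEND 1->0: VV[1][1]++ -> VV[1]=[0, 2, 0], msg_vec=[0, 2, 0]; VV[0]=max(VV[0],msg_vec) then VV[0][0]++ -> VV[0]=[1, 2, 0]
Event 3: LOCAL 2: VV[2][2]++ -> VV[2]=[0, 0, 1]
Event 4: SEND 1->0: VV[1][1]++ -> VV[1]=[0, 3, 0], msg_vec=[0, 3, 0]; VV[0]=max(VV[0],msg_vec) then VV[0][0]++ -> VV[0]=[2, 3, 0]
Event 5: LOCAL 2: VV[2][2]++ -> VV[2]=[0, 0, 2]
Event 6: SEND 0->2: VV[0][0]++ -> VV[0]=[3, 3, 0], msg_vec=[3, 3, 0]; VV[2]=max(VV[2],msg_vec) then VV[2][2]++ -> VV[2]=[3, 3, 3]
Event 7: SEND 2->1: VV[2][2]++ -> VV[2]=[3, 3, 4], msg_vec=[3, 3, 4]; VV[1]=max(VV[1],msg_vec) then VV[1][1]++ -> VV[1]=[3, 4, 4]
Event 1 stamp: [0, 1, 0]
Event 4 stamp: [0, 3, 0]
[0, 1, 0] <= [0, 3, 0]? True. Equal? False. Happens-before: True

Answer: yes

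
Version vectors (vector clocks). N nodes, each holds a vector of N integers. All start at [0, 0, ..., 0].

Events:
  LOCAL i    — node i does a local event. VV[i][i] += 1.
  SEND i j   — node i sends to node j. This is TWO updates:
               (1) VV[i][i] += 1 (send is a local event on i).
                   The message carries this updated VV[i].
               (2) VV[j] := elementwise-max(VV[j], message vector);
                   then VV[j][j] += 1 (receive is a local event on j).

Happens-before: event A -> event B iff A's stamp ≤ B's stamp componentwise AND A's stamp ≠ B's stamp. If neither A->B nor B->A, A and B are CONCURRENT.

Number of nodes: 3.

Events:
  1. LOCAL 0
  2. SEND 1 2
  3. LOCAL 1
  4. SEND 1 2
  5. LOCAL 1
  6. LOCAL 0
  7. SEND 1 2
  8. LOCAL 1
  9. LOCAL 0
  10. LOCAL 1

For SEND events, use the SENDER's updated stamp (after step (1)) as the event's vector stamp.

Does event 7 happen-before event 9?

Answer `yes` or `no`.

Initial: VV[0]=[0, 0, 0]
Initial: VV[1]=[0, 0, 0]
Initial: VV[2]=[0, 0, 0]
Event 1: LOCAL 0: VV[0][0]++ -> VV[0]=[1, 0, 0]
Event 2: SEND 1->2: VV[1][1]++ -> VV[1]=[0, 1, 0], msg_vec=[0, 1, 0]; VV[2]=max(VV[2],msg_vec) then VV[2][2]++ -> VV[2]=[0, 1, 1]
Event 3: LOCAL 1: VV[1][1]++ -> VV[1]=[0, 2, 0]
Event 4: SEND 1->2: VV[1][1]++ -> VV[1]=[0, 3, 0], msg_vec=[0, 3, 0]; VV[2]=max(VV[2],msg_vec) then VV[2][2]++ -> VV[2]=[0, 3, 2]
Event 5: LOCAL 1: VV[1][1]++ -> VV[1]=[0, 4, 0]
Event 6: LOCAL 0: VV[0][0]++ -> VV[0]=[2, 0, 0]
Event 7: SEND 1->2: VV[1][1]++ -> VV[1]=[0, 5, 0], msg_vec=[0, 5, 0]; VV[2]=max(VV[2],msg_vec) then VV[2][2]++ -> VV[2]=[0, 5, 3]
Event 8: LOCAL 1: VV[1][1]++ -> VV[1]=[0, 6, 0]
Event 9: LOCAL 0: VV[0][0]++ -> VV[0]=[3, 0, 0]
Event 10: LOCAL 1: VV[1][1]++ -> VV[1]=[0, 7, 0]
Event 7 stamp: [0, 5, 0]
Event 9 stamp: [3, 0, 0]
[0, 5, 0] <= [3, 0, 0]? False. Equal? False. Happens-before: False

Answer: no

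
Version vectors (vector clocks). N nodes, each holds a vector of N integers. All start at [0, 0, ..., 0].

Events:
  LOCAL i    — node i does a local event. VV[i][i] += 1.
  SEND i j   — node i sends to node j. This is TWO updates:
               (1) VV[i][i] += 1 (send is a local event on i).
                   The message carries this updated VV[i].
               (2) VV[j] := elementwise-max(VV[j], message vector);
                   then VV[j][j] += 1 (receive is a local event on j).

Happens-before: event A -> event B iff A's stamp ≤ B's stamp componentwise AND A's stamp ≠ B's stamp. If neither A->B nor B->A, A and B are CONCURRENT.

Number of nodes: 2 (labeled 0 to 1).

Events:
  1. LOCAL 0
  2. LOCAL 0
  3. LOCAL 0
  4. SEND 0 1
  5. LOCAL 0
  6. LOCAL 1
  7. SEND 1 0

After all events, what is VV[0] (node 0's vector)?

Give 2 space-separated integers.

Answer: 6 3

Derivation:
Initial: VV[0]=[0, 0]
Initial: VV[1]=[0, 0]
Event 1: LOCAL 0: VV[0][0]++ -> VV[0]=[1, 0]
Event 2: LOCAL 0: VV[0][0]++ -> VV[0]=[2, 0]
Event 3: LOCAL 0: VV[0][0]++ -> VV[0]=[3, 0]
Event 4: SEND 0->1: VV[0][0]++ -> VV[0]=[4, 0], msg_vec=[4, 0]; VV[1]=max(VV[1],msg_vec) then VV[1][1]++ -> VV[1]=[4, 1]
Event 5: LOCAL 0: VV[0][0]++ -> VV[0]=[5, 0]
Event 6: LOCAL 1: VV[1][1]++ -> VV[1]=[4, 2]
Event 7: SEND 1->0: VV[1][1]++ -> VV[1]=[4, 3], msg_vec=[4, 3]; VV[0]=max(VV[0],msg_vec) then VV[0][0]++ -> VV[0]=[6, 3]
Final vectors: VV[0]=[6, 3]; VV[1]=[4, 3]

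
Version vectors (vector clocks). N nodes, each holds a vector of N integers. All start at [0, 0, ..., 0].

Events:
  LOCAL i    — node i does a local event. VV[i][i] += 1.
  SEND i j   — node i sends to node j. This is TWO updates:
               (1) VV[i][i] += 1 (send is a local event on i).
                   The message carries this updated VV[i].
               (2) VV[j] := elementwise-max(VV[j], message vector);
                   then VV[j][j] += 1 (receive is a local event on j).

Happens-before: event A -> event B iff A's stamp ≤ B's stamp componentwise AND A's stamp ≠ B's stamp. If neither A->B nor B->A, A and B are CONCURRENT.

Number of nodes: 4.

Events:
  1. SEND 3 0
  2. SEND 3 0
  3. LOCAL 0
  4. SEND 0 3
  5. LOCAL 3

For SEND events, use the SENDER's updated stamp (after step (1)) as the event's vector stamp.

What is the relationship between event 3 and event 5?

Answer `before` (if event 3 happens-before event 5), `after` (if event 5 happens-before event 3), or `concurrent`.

Answer: before

Derivation:
Initial: VV[0]=[0, 0, 0, 0]
Initial: VV[1]=[0, 0, 0, 0]
Initial: VV[2]=[0, 0, 0, 0]
Initial: VV[3]=[0, 0, 0, 0]
Event 1: SEND 3->0: VV[3][3]++ -> VV[3]=[0, 0, 0, 1], msg_vec=[0, 0, 0, 1]; VV[0]=max(VV[0],msg_vec) then VV[0][0]++ -> VV[0]=[1, 0, 0, 1]
Event 2: SEND 3->0: VV[3][3]++ -> VV[3]=[0, 0, 0, 2], msg_vec=[0, 0, 0, 2]; VV[0]=max(VV[0],msg_vec) then VV[0][0]++ -> VV[0]=[2, 0, 0, 2]
Event 3: LOCAL 0: VV[0][0]++ -> VV[0]=[3, 0, 0, 2]
Event 4: SEND 0->3: VV[0][0]++ -> VV[0]=[4, 0, 0, 2], msg_vec=[4, 0, 0, 2]; VV[3]=max(VV[3],msg_vec) then VV[3][3]++ -> VV[3]=[4, 0, 0, 3]
Event 5: LOCAL 3: VV[3][3]++ -> VV[3]=[4, 0, 0, 4]
Event 3 stamp: [3, 0, 0, 2]
Event 5 stamp: [4, 0, 0, 4]
[3, 0, 0, 2] <= [4, 0, 0, 4]? True
[4, 0, 0, 4] <= [3, 0, 0, 2]? False
Relation: before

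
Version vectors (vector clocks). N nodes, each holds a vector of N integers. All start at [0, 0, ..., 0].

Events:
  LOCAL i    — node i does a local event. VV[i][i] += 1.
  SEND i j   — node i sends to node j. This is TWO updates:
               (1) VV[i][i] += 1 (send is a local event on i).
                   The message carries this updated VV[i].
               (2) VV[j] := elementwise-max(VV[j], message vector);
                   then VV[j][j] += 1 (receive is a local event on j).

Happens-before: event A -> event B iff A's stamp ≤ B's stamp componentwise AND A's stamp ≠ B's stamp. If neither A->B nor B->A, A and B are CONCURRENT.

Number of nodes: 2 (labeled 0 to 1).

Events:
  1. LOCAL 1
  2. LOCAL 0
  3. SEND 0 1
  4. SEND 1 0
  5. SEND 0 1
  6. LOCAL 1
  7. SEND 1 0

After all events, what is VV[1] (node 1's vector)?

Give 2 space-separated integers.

Answer: 4 6

Derivation:
Initial: VV[0]=[0, 0]
Initial: VV[1]=[0, 0]
Event 1: LOCAL 1: VV[1][1]++ -> VV[1]=[0, 1]
Event 2: LOCAL 0: VV[0][0]++ -> VV[0]=[1, 0]
Event 3: SEND 0->1: VV[0][0]++ -> VV[0]=[2, 0], msg_vec=[2, 0]; VV[1]=max(VV[1],msg_vec) then VV[1][1]++ -> VV[1]=[2, 2]
Event 4: SEND 1->0: VV[1][1]++ -> VV[1]=[2, 3], msg_vec=[2, 3]; VV[0]=max(VV[0],msg_vec) then VV[0][0]++ -> VV[0]=[3, 3]
Event 5: SEND 0->1: VV[0][0]++ -> VV[0]=[4, 3], msg_vec=[4, 3]; VV[1]=max(VV[1],msg_vec) then VV[1][1]++ -> VV[1]=[4, 4]
Event 6: LOCAL 1: VV[1][1]++ -> VV[1]=[4, 5]
Event 7: SEND 1->0: VV[1][1]++ -> VV[1]=[4, 6], msg_vec=[4, 6]; VV[0]=max(VV[0],msg_vec) then VV[0][0]++ -> VV[0]=[5, 6]
Final vectors: VV[0]=[5, 6]; VV[1]=[4, 6]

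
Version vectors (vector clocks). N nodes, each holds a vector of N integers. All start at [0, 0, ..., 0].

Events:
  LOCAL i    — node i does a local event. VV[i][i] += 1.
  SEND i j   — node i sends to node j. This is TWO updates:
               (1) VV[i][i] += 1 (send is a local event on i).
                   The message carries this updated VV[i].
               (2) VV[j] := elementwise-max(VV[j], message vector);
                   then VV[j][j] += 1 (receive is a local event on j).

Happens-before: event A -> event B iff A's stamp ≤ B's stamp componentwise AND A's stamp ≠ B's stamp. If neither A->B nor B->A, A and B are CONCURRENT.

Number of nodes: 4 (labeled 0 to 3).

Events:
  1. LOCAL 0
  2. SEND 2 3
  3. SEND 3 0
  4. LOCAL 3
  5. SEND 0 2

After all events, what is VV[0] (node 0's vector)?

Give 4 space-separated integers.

Initial: VV[0]=[0, 0, 0, 0]
Initial: VV[1]=[0, 0, 0, 0]
Initial: VV[2]=[0, 0, 0, 0]
Initial: VV[3]=[0, 0, 0, 0]
Event 1: LOCAL 0: VV[0][0]++ -> VV[0]=[1, 0, 0, 0]
Event 2: SEND 2->3: VV[2][2]++ -> VV[2]=[0, 0, 1, 0], msg_vec=[0, 0, 1, 0]; VV[3]=max(VV[3],msg_vec) then VV[3][3]++ -> VV[3]=[0, 0, 1, 1]
Event 3: SEND 3->0: VV[3][3]++ -> VV[3]=[0, 0, 1, 2], msg_vec=[0, 0, 1, 2]; VV[0]=max(VV[0],msg_vec) then VV[0][0]++ -> VV[0]=[2, 0, 1, 2]
Event 4: LOCAL 3: VV[3][3]++ -> VV[3]=[0, 0, 1, 3]
Event 5: SEND 0->2: VV[0][0]++ -> VV[0]=[3, 0, 1, 2], msg_vec=[3, 0, 1, 2]; VV[2]=max(VV[2],msg_vec) then VV[2][2]++ -> VV[2]=[3, 0, 2, 2]
Final vectors: VV[0]=[3, 0, 1, 2]; VV[1]=[0, 0, 0, 0]; VV[2]=[3, 0, 2, 2]; VV[3]=[0, 0, 1, 3]

Answer: 3 0 1 2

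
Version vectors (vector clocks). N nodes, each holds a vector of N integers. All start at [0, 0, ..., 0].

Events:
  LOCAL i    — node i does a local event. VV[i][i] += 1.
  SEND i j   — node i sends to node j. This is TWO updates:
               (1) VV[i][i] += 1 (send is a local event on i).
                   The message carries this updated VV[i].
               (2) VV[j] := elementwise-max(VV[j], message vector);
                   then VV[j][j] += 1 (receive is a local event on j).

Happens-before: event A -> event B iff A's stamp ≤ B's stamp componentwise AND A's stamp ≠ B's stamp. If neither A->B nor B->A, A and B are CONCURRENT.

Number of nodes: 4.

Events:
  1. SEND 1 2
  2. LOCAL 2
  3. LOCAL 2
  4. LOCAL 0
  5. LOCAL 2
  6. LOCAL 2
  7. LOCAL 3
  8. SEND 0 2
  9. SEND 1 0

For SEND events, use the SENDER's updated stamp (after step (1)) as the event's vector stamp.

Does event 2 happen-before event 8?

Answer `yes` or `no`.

Answer: no

Derivation:
Initial: VV[0]=[0, 0, 0, 0]
Initial: VV[1]=[0, 0, 0, 0]
Initial: VV[2]=[0, 0, 0, 0]
Initial: VV[3]=[0, 0, 0, 0]
Event 1: SEND 1->2: VV[1][1]++ -> VV[1]=[0, 1, 0, 0], msg_vec=[0, 1, 0, 0]; VV[2]=max(VV[2],msg_vec) then VV[2][2]++ -> VV[2]=[0, 1, 1, 0]
Event 2: LOCAL 2: VV[2][2]++ -> VV[2]=[0, 1, 2, 0]
Event 3: LOCAL 2: VV[2][2]++ -> VV[2]=[0, 1, 3, 0]
Event 4: LOCAL 0: VV[0][0]++ -> VV[0]=[1, 0, 0, 0]
Event 5: LOCAL 2: VV[2][2]++ -> VV[2]=[0, 1, 4, 0]
Event 6: LOCAL 2: VV[2][2]++ -> VV[2]=[0, 1, 5, 0]
Event 7: LOCAL 3: VV[3][3]++ -> VV[3]=[0, 0, 0, 1]
Event 8: SEND 0->2: VV[0][0]++ -> VV[0]=[2, 0, 0, 0], msg_vec=[2, 0, 0, 0]; VV[2]=max(VV[2],msg_vec) then VV[2][2]++ -> VV[2]=[2, 1, 6, 0]
Event 9: SEND 1->0: VV[1][1]++ -> VV[1]=[0, 2, 0, 0], msg_vec=[0, 2, 0, 0]; VV[0]=max(VV[0],msg_vec) then VV[0][0]++ -> VV[0]=[3, 2, 0, 0]
Event 2 stamp: [0, 1, 2, 0]
Event 8 stamp: [2, 0, 0, 0]
[0, 1, 2, 0] <= [2, 0, 0, 0]? False. Equal? False. Happens-before: False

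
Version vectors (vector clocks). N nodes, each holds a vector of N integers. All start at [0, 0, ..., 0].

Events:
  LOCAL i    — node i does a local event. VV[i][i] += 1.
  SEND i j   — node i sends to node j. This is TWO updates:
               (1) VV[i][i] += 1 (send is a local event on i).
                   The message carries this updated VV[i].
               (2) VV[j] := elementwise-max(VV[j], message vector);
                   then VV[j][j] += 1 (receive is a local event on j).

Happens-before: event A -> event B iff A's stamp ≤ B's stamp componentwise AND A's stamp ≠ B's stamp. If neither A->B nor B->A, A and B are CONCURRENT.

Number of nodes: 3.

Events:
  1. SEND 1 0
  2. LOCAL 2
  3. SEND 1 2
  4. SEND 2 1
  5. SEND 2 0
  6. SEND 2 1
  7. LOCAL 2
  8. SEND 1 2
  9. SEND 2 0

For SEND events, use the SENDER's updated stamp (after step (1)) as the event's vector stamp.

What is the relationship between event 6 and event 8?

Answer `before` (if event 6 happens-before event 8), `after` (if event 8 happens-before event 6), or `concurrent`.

Answer: before

Derivation:
Initial: VV[0]=[0, 0, 0]
Initial: VV[1]=[0, 0, 0]
Initial: VV[2]=[0, 0, 0]
Event 1: SEND 1->0: VV[1][1]++ -> VV[1]=[0, 1, 0], msg_vec=[0, 1, 0]; VV[0]=max(VV[0],msg_vec) then VV[0][0]++ -> VV[0]=[1, 1, 0]
Event 2: LOCAL 2: VV[2][2]++ -> VV[2]=[0, 0, 1]
Event 3: SEND 1->2: VV[1][1]++ -> VV[1]=[0, 2, 0], msg_vec=[0, 2, 0]; VV[2]=max(VV[2],msg_vec) then VV[2][2]++ -> VV[2]=[0, 2, 2]
Event 4: SEND 2->1: VV[2][2]++ -> VV[2]=[0, 2, 3], msg_vec=[0, 2, 3]; VV[1]=max(VV[1],msg_vec) then VV[1][1]++ -> VV[1]=[0, 3, 3]
Event 5: SEND 2->0: VV[2][2]++ -> VV[2]=[0, 2, 4], msg_vec=[0, 2, 4]; VV[0]=max(VV[0],msg_vec) then VV[0][0]++ -> VV[0]=[2, 2, 4]
Event 6: SEND 2->1: VV[2][2]++ -> VV[2]=[0, 2, 5], msg_vec=[0, 2, 5]; VV[1]=max(VV[1],msg_vec) then VV[1][1]++ -> VV[1]=[0, 4, 5]
Event 7: LOCAL 2: VV[2][2]++ -> VV[2]=[0, 2, 6]
Event 8: SEND 1->2: VV[1][1]++ -> VV[1]=[0, 5, 5], msg_vec=[0, 5, 5]; VV[2]=max(VV[2],msg_vec) then VV[2][2]++ -> VV[2]=[0, 5, 7]
Event 9: SEND 2->0: VV[2][2]++ -> VV[2]=[0, 5, 8], msg_vec=[0, 5, 8]; VV[0]=max(VV[0],msg_vec) then VV[0][0]++ -> VV[0]=[3, 5, 8]
Event 6 stamp: [0, 2, 5]
Event 8 stamp: [0, 5, 5]
[0, 2, 5] <= [0, 5, 5]? True
[0, 5, 5] <= [0, 2, 5]? False
Relation: before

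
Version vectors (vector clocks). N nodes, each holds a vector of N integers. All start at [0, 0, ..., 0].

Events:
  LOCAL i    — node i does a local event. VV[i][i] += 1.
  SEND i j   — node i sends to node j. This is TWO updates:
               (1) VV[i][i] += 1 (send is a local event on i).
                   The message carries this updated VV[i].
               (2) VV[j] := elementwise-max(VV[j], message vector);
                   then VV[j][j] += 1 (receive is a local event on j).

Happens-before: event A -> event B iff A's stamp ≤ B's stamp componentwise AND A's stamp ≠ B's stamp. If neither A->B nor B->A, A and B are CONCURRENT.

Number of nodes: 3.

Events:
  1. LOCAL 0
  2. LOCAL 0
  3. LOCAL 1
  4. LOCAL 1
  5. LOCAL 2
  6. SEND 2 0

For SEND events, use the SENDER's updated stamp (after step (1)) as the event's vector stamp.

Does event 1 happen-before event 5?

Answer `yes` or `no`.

Answer: no

Derivation:
Initial: VV[0]=[0, 0, 0]
Initial: VV[1]=[0, 0, 0]
Initial: VV[2]=[0, 0, 0]
Event 1: LOCAL 0: VV[0][0]++ -> VV[0]=[1, 0, 0]
Event 2: LOCAL 0: VV[0][0]++ -> VV[0]=[2, 0, 0]
Event 3: LOCAL 1: VV[1][1]++ -> VV[1]=[0, 1, 0]
Event 4: LOCAL 1: VV[1][1]++ -> VV[1]=[0, 2, 0]
Event 5: LOCAL 2: VV[2][2]++ -> VV[2]=[0, 0, 1]
Event 6: SEND 2->0: VV[2][2]++ -> VV[2]=[0, 0, 2], msg_vec=[0, 0, 2]; VV[0]=max(VV[0],msg_vec) then VV[0][0]++ -> VV[0]=[3, 0, 2]
Event 1 stamp: [1, 0, 0]
Event 5 stamp: [0, 0, 1]
[1, 0, 0] <= [0, 0, 1]? False. Equal? False. Happens-before: False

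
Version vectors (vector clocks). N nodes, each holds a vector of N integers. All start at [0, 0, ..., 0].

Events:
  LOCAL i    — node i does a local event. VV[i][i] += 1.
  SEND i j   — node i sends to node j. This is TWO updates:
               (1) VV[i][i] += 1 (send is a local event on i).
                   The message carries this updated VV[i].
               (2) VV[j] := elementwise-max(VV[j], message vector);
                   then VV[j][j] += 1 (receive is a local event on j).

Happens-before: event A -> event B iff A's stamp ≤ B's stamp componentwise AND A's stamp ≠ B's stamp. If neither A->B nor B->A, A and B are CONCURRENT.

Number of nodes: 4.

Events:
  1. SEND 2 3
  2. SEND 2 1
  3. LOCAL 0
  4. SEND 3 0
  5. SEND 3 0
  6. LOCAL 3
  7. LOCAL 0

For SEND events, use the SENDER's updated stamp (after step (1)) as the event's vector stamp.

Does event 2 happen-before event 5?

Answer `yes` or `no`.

Initial: VV[0]=[0, 0, 0, 0]
Initial: VV[1]=[0, 0, 0, 0]
Initial: VV[2]=[0, 0, 0, 0]
Initial: VV[3]=[0, 0, 0, 0]
Event 1: SEND 2->3: VV[2][2]++ -> VV[2]=[0, 0, 1, 0], msg_vec=[0, 0, 1, 0]; VV[3]=max(VV[3],msg_vec) then VV[3][3]++ -> VV[3]=[0, 0, 1, 1]
Event 2: SEND 2->1: VV[2][2]++ -> VV[2]=[0, 0, 2, 0], msg_vec=[0, 0, 2, 0]; VV[1]=max(VV[1],msg_vec) then VV[1][1]++ -> VV[1]=[0, 1, 2, 0]
Event 3: LOCAL 0: VV[0][0]++ -> VV[0]=[1, 0, 0, 0]
Event 4: SEND 3->0: VV[3][3]++ -> VV[3]=[0, 0, 1, 2], msg_vec=[0, 0, 1, 2]; VV[0]=max(VV[0],msg_vec) then VV[0][0]++ -> VV[0]=[2, 0, 1, 2]
Event 5: SEND 3->0: VV[3][3]++ -> VV[3]=[0, 0, 1, 3], msg_vec=[0, 0, 1, 3]; VV[0]=max(VV[0],msg_vec) then VV[0][0]++ -> VV[0]=[3, 0, 1, 3]
Event 6: LOCAL 3: VV[3][3]++ -> VV[3]=[0, 0, 1, 4]
Event 7: LOCAL 0: VV[0][0]++ -> VV[0]=[4, 0, 1, 3]
Event 2 stamp: [0, 0, 2, 0]
Event 5 stamp: [0, 0, 1, 3]
[0, 0, 2, 0] <= [0, 0, 1, 3]? False. Equal? False. Happens-before: False

Answer: no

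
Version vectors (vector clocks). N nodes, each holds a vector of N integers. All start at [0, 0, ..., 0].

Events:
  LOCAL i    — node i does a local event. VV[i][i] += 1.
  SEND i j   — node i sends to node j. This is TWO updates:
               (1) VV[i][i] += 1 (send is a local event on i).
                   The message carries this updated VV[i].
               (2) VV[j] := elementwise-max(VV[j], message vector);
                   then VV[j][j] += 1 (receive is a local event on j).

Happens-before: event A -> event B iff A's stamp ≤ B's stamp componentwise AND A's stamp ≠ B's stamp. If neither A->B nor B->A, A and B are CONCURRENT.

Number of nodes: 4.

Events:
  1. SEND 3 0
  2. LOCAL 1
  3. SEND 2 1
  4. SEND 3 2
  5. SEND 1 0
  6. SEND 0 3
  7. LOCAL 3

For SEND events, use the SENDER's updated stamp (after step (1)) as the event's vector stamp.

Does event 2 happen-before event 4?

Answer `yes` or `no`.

Initial: VV[0]=[0, 0, 0, 0]
Initial: VV[1]=[0, 0, 0, 0]
Initial: VV[2]=[0, 0, 0, 0]
Initial: VV[3]=[0, 0, 0, 0]
Event 1: SEND 3->0: VV[3][3]++ -> VV[3]=[0, 0, 0, 1], msg_vec=[0, 0, 0, 1]; VV[0]=max(VV[0],msg_vec) then VV[0][0]++ -> VV[0]=[1, 0, 0, 1]
Event 2: LOCAL 1: VV[1][1]++ -> VV[1]=[0, 1, 0, 0]
Event 3: SEND 2->1: VV[2][2]++ -> VV[2]=[0, 0, 1, 0], msg_vec=[0, 0, 1, 0]; VV[1]=max(VV[1],msg_vec) then VV[1][1]++ -> VV[1]=[0, 2, 1, 0]
Event 4: SEND 3->2: VV[3][3]++ -> VV[3]=[0, 0, 0, 2], msg_vec=[0, 0, 0, 2]; VV[2]=max(VV[2],msg_vec) then VV[2][2]++ -> VV[2]=[0, 0, 2, 2]
Event 5: SEND 1->0: VV[1][1]++ -> VV[1]=[0, 3, 1, 0], msg_vec=[0, 3, 1, 0]; VV[0]=max(VV[0],msg_vec) then VV[0][0]++ -> VV[0]=[2, 3, 1, 1]
Event 6: SEND 0->3: VV[0][0]++ -> VV[0]=[3, 3, 1, 1], msg_vec=[3, 3, 1, 1]; VV[3]=max(VV[3],msg_vec) then VV[3][3]++ -> VV[3]=[3, 3, 1, 3]
Event 7: LOCAL 3: VV[3][3]++ -> VV[3]=[3, 3, 1, 4]
Event 2 stamp: [0, 1, 0, 0]
Event 4 stamp: [0, 0, 0, 2]
[0, 1, 0, 0] <= [0, 0, 0, 2]? False. Equal? False. Happens-before: False

Answer: no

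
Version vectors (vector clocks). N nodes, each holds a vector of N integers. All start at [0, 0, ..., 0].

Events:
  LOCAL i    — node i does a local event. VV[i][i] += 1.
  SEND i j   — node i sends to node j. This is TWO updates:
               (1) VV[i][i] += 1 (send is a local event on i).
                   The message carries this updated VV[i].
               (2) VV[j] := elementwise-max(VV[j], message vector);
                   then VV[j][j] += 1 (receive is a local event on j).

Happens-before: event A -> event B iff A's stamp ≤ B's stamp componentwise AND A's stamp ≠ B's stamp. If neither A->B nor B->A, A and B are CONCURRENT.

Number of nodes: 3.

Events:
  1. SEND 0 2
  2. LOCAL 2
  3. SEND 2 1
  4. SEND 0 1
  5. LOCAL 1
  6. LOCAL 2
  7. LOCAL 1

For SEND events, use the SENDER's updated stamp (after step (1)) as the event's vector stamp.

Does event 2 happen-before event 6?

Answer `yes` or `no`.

Answer: yes

Derivation:
Initial: VV[0]=[0, 0, 0]
Initial: VV[1]=[0, 0, 0]
Initial: VV[2]=[0, 0, 0]
Event 1: SEND 0->2: VV[0][0]++ -> VV[0]=[1, 0, 0], msg_vec=[1, 0, 0]; VV[2]=max(VV[2],msg_vec) then VV[2][2]++ -> VV[2]=[1, 0, 1]
Event 2: LOCAL 2: VV[2][2]++ -> VV[2]=[1, 0, 2]
Event 3: SEND 2->1: VV[2][2]++ -> VV[2]=[1, 0, 3], msg_vec=[1, 0, 3]; VV[1]=max(VV[1],msg_vec) then VV[1][1]++ -> VV[1]=[1, 1, 3]
Event 4: SEND 0->1: VV[0][0]++ -> VV[0]=[2, 0, 0], msg_vec=[2, 0, 0]; VV[1]=max(VV[1],msg_vec) then VV[1][1]++ -> VV[1]=[2, 2, 3]
Event 5: LOCAL 1: VV[1][1]++ -> VV[1]=[2, 3, 3]
Event 6: LOCAL 2: VV[2][2]++ -> VV[2]=[1, 0, 4]
Event 7: LOCAL 1: VV[1][1]++ -> VV[1]=[2, 4, 3]
Event 2 stamp: [1, 0, 2]
Event 6 stamp: [1, 0, 4]
[1, 0, 2] <= [1, 0, 4]? True. Equal? False. Happens-before: True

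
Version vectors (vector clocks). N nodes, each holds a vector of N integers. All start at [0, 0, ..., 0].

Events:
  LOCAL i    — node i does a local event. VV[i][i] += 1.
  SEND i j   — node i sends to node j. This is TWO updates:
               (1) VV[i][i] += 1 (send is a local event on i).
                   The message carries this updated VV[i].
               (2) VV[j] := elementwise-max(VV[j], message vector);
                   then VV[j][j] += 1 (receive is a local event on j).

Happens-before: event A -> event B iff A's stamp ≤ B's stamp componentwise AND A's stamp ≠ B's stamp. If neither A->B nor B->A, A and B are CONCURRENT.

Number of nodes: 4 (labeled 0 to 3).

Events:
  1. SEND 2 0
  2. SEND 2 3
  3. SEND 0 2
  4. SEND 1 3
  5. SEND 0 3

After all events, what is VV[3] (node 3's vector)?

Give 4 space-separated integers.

Initial: VV[0]=[0, 0, 0, 0]
Initial: VV[1]=[0, 0, 0, 0]
Initial: VV[2]=[0, 0, 0, 0]
Initial: VV[3]=[0, 0, 0, 0]
Event 1: SEND 2->0: VV[2][2]++ -> VV[2]=[0, 0, 1, 0], msg_vec=[0, 0, 1, 0]; VV[0]=max(VV[0],msg_vec) then VV[0][0]++ -> VV[0]=[1, 0, 1, 0]
Event 2: SEND 2->3: VV[2][2]++ -> VV[2]=[0, 0, 2, 0], msg_vec=[0, 0, 2, 0]; VV[3]=max(VV[3],msg_vec) then VV[3][3]++ -> VV[3]=[0, 0, 2, 1]
Event 3: SEND 0->2: VV[0][0]++ -> VV[0]=[2, 0, 1, 0], msg_vec=[2, 0, 1, 0]; VV[2]=max(VV[2],msg_vec) then VV[2][2]++ -> VV[2]=[2, 0, 3, 0]
Event 4: SEND 1->3: VV[1][1]++ -> VV[1]=[0, 1, 0, 0], msg_vec=[0, 1, 0, 0]; VV[3]=max(VV[3],msg_vec) then VV[3][3]++ -> VV[3]=[0, 1, 2, 2]
Event 5: SEND 0->3: VV[0][0]++ -> VV[0]=[3, 0, 1, 0], msg_vec=[3, 0, 1, 0]; VV[3]=max(VV[3],msg_vec) then VV[3][3]++ -> VV[3]=[3, 1, 2, 3]
Final vectors: VV[0]=[3, 0, 1, 0]; VV[1]=[0, 1, 0, 0]; VV[2]=[2, 0, 3, 0]; VV[3]=[3, 1, 2, 3]

Answer: 3 1 2 3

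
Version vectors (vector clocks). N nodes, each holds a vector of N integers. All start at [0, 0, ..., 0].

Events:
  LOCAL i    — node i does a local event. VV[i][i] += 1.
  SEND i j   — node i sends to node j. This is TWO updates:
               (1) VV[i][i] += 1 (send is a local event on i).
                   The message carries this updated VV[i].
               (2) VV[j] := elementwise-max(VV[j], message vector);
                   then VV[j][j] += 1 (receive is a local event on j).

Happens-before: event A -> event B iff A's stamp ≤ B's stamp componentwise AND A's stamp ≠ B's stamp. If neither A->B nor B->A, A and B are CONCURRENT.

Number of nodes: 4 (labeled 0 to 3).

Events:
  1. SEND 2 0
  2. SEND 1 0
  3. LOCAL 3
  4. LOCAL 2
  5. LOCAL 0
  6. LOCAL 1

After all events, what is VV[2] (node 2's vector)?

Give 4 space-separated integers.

Initial: VV[0]=[0, 0, 0, 0]
Initial: VV[1]=[0, 0, 0, 0]
Initial: VV[2]=[0, 0, 0, 0]
Initial: VV[3]=[0, 0, 0, 0]
Event 1: SEND 2->0: VV[2][2]++ -> VV[2]=[0, 0, 1, 0], msg_vec=[0, 0, 1, 0]; VV[0]=max(VV[0],msg_vec) then VV[0][0]++ -> VV[0]=[1, 0, 1, 0]
Event 2: SEND 1->0: VV[1][1]++ -> VV[1]=[0, 1, 0, 0], msg_vec=[0, 1, 0, 0]; VV[0]=max(VV[0],msg_vec) then VV[0][0]++ -> VV[0]=[2, 1, 1, 0]
Event 3: LOCAL 3: VV[3][3]++ -> VV[3]=[0, 0, 0, 1]
Event 4: LOCAL 2: VV[2][2]++ -> VV[2]=[0, 0, 2, 0]
Event 5: LOCAL 0: VV[0][0]++ -> VV[0]=[3, 1, 1, 0]
Event 6: LOCAL 1: VV[1][1]++ -> VV[1]=[0, 2, 0, 0]
Final vectors: VV[0]=[3, 1, 1, 0]; VV[1]=[0, 2, 0, 0]; VV[2]=[0, 0, 2, 0]; VV[3]=[0, 0, 0, 1]

Answer: 0 0 2 0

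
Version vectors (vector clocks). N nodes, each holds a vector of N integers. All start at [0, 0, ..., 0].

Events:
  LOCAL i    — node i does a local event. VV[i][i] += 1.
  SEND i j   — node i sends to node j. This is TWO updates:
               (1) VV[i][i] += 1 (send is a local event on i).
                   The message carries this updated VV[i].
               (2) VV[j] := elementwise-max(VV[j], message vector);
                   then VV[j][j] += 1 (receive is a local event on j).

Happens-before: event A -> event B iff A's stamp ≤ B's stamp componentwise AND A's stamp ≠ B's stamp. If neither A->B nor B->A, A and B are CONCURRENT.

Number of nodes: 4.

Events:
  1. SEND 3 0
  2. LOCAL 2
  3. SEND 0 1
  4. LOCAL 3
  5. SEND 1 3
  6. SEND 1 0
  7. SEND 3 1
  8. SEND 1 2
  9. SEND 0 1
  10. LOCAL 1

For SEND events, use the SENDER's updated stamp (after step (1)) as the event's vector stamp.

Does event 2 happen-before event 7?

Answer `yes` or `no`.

Answer: no

Derivation:
Initial: VV[0]=[0, 0, 0, 0]
Initial: VV[1]=[0, 0, 0, 0]
Initial: VV[2]=[0, 0, 0, 0]
Initial: VV[3]=[0, 0, 0, 0]
Event 1: SEND 3->0: VV[3][3]++ -> VV[3]=[0, 0, 0, 1], msg_vec=[0, 0, 0, 1]; VV[0]=max(VV[0],msg_vec) then VV[0][0]++ -> VV[0]=[1, 0, 0, 1]
Event 2: LOCAL 2: VV[2][2]++ -> VV[2]=[0, 0, 1, 0]
Event 3: SEND 0->1: VV[0][0]++ -> VV[0]=[2, 0, 0, 1], msg_vec=[2, 0, 0, 1]; VV[1]=max(VV[1],msg_vec) then VV[1][1]++ -> VV[1]=[2, 1, 0, 1]
Event 4: LOCAL 3: VV[3][3]++ -> VV[3]=[0, 0, 0, 2]
Event 5: SEND 1->3: VV[1][1]++ -> VV[1]=[2, 2, 0, 1], msg_vec=[2, 2, 0, 1]; VV[3]=max(VV[3],msg_vec) then VV[3][3]++ -> VV[3]=[2, 2, 0, 3]
Event 6: SEND 1->0: VV[1][1]++ -> VV[1]=[2, 3, 0, 1], msg_vec=[2, 3, 0, 1]; VV[0]=max(VV[0],msg_vec) then VV[0][0]++ -> VV[0]=[3, 3, 0, 1]
Event 7: SEND 3->1: VV[3][3]++ -> VV[3]=[2, 2, 0, 4], msg_vec=[2, 2, 0, 4]; VV[1]=max(VV[1],msg_vec) then VV[1][1]++ -> VV[1]=[2, 4, 0, 4]
Event 8: SEND 1->2: VV[1][1]++ -> VV[1]=[2, 5, 0, 4], msg_vec=[2, 5, 0, 4]; VV[2]=max(VV[2],msg_vec) then VV[2][2]++ -> VV[2]=[2, 5, 2, 4]
Event 9: SEND 0->1: VV[0][0]++ -> VV[0]=[4, 3, 0, 1], msg_vec=[4, 3, 0, 1]; VV[1]=max(VV[1],msg_vec) then VV[1][1]++ -> VV[1]=[4, 6, 0, 4]
Event 10: LOCAL 1: VV[1][1]++ -> VV[1]=[4, 7, 0, 4]
Event 2 stamp: [0, 0, 1, 0]
Event 7 stamp: [2, 2, 0, 4]
[0, 0, 1, 0] <= [2, 2, 0, 4]? False. Equal? False. Happens-before: False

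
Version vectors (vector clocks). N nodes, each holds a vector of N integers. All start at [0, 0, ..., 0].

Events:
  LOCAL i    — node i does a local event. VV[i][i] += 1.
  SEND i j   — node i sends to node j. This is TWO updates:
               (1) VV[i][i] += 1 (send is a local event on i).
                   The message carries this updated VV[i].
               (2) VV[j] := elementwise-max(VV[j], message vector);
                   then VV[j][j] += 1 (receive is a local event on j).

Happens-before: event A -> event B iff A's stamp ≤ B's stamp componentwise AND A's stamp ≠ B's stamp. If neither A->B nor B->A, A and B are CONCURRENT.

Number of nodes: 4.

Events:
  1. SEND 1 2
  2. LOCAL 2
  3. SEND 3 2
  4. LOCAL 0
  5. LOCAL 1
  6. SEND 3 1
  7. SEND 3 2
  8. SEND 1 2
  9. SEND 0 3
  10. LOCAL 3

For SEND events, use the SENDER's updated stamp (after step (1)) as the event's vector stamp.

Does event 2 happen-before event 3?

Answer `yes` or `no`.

Initial: VV[0]=[0, 0, 0, 0]
Initial: VV[1]=[0, 0, 0, 0]
Initial: VV[2]=[0, 0, 0, 0]
Initial: VV[3]=[0, 0, 0, 0]
Event 1: SEND 1->2: VV[1][1]++ -> VV[1]=[0, 1, 0, 0], msg_vec=[0, 1, 0, 0]; VV[2]=max(VV[2],msg_vec) then VV[2][2]++ -> VV[2]=[0, 1, 1, 0]
Event 2: LOCAL 2: VV[2][2]++ -> VV[2]=[0, 1, 2, 0]
Event 3: SEND 3->2: VV[3][3]++ -> VV[3]=[0, 0, 0, 1], msg_vec=[0, 0, 0, 1]; VV[2]=max(VV[2],msg_vec) then VV[2][2]++ -> VV[2]=[0, 1, 3, 1]
Event 4: LOCAL 0: VV[0][0]++ -> VV[0]=[1, 0, 0, 0]
Event 5: LOCAL 1: VV[1][1]++ -> VV[1]=[0, 2, 0, 0]
Event 6: SEND 3->1: VV[3][3]++ -> VV[3]=[0, 0, 0, 2], msg_vec=[0, 0, 0, 2]; VV[1]=max(VV[1],msg_vec) then VV[1][1]++ -> VV[1]=[0, 3, 0, 2]
Event 7: SEND 3->2: VV[3][3]++ -> VV[3]=[0, 0, 0, 3], msg_vec=[0, 0, 0, 3]; VV[2]=max(VV[2],msg_vec) then VV[2][2]++ -> VV[2]=[0, 1, 4, 3]
Event 8: SEND 1->2: VV[1][1]++ -> VV[1]=[0, 4, 0, 2], msg_vec=[0, 4, 0, 2]; VV[2]=max(VV[2],msg_vec) then VV[2][2]++ -> VV[2]=[0, 4, 5, 3]
Event 9: SEND 0->3: VV[0][0]++ -> VV[0]=[2, 0, 0, 0], msg_vec=[2, 0, 0, 0]; VV[3]=max(VV[3],msg_vec) then VV[3][3]++ -> VV[3]=[2, 0, 0, 4]
Event 10: LOCAL 3: VV[3][3]++ -> VV[3]=[2, 0, 0, 5]
Event 2 stamp: [0, 1, 2, 0]
Event 3 stamp: [0, 0, 0, 1]
[0, 1, 2, 0] <= [0, 0, 0, 1]? False. Equal? False. Happens-before: False

Answer: no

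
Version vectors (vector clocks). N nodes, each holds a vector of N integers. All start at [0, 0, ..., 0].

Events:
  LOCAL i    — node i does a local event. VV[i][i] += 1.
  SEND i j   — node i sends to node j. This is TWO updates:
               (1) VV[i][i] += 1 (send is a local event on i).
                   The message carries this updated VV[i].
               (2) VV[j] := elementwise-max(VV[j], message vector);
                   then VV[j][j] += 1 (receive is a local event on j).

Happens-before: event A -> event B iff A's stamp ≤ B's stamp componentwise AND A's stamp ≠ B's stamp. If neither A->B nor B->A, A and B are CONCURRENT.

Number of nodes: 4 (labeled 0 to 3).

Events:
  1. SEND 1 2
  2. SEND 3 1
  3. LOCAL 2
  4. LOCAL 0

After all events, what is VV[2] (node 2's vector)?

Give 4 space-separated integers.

Answer: 0 1 2 0

Derivation:
Initial: VV[0]=[0, 0, 0, 0]
Initial: VV[1]=[0, 0, 0, 0]
Initial: VV[2]=[0, 0, 0, 0]
Initial: VV[3]=[0, 0, 0, 0]
Event 1: SEND 1->2: VV[1][1]++ -> VV[1]=[0, 1, 0, 0], msg_vec=[0, 1, 0, 0]; VV[2]=max(VV[2],msg_vec) then VV[2][2]++ -> VV[2]=[0, 1, 1, 0]
Event 2: SEND 3->1: VV[3][3]++ -> VV[3]=[0, 0, 0, 1], msg_vec=[0, 0, 0, 1]; VV[1]=max(VV[1],msg_vec) then VV[1][1]++ -> VV[1]=[0, 2, 0, 1]
Event 3: LOCAL 2: VV[2][2]++ -> VV[2]=[0, 1, 2, 0]
Event 4: LOCAL 0: VV[0][0]++ -> VV[0]=[1, 0, 0, 0]
Final vectors: VV[0]=[1, 0, 0, 0]; VV[1]=[0, 2, 0, 1]; VV[2]=[0, 1, 2, 0]; VV[3]=[0, 0, 0, 1]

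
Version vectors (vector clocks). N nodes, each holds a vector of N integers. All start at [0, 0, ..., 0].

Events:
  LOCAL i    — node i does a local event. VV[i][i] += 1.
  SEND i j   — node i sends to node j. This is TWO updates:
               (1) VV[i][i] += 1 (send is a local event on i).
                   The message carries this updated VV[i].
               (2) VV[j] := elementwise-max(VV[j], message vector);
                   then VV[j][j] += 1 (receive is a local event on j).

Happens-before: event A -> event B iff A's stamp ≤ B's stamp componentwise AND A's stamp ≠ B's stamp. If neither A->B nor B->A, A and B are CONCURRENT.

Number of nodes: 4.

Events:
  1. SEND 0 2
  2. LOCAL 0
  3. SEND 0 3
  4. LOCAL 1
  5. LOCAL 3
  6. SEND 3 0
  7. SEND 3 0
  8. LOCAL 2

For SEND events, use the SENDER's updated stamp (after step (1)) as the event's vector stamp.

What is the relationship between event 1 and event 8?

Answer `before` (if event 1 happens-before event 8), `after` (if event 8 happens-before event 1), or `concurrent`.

Answer: before

Derivation:
Initial: VV[0]=[0, 0, 0, 0]
Initial: VV[1]=[0, 0, 0, 0]
Initial: VV[2]=[0, 0, 0, 0]
Initial: VV[3]=[0, 0, 0, 0]
Event 1: SEND 0->2: VV[0][0]++ -> VV[0]=[1, 0, 0, 0], msg_vec=[1, 0, 0, 0]; VV[2]=max(VV[2],msg_vec) then VV[2][2]++ -> VV[2]=[1, 0, 1, 0]
Event 2: LOCAL 0: VV[0][0]++ -> VV[0]=[2, 0, 0, 0]
Event 3: SEND 0->3: VV[0][0]++ -> VV[0]=[3, 0, 0, 0], msg_vec=[3, 0, 0, 0]; VV[3]=max(VV[3],msg_vec) then VV[3][3]++ -> VV[3]=[3, 0, 0, 1]
Event 4: LOCAL 1: VV[1][1]++ -> VV[1]=[0, 1, 0, 0]
Event 5: LOCAL 3: VV[3][3]++ -> VV[3]=[3, 0, 0, 2]
Event 6: SEND 3->0: VV[3][3]++ -> VV[3]=[3, 0, 0, 3], msg_vec=[3, 0, 0, 3]; VV[0]=max(VV[0],msg_vec) then VV[0][0]++ -> VV[0]=[4, 0, 0, 3]
Event 7: SEND 3->0: VV[3][3]++ -> VV[3]=[3, 0, 0, 4], msg_vec=[3, 0, 0, 4]; VV[0]=max(VV[0],msg_vec) then VV[0][0]++ -> VV[0]=[5, 0, 0, 4]
Event 8: LOCAL 2: VV[2][2]++ -> VV[2]=[1, 0, 2, 0]
Event 1 stamp: [1, 0, 0, 0]
Event 8 stamp: [1, 0, 2, 0]
[1, 0, 0, 0] <= [1, 0, 2, 0]? True
[1, 0, 2, 0] <= [1, 0, 0, 0]? False
Relation: before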